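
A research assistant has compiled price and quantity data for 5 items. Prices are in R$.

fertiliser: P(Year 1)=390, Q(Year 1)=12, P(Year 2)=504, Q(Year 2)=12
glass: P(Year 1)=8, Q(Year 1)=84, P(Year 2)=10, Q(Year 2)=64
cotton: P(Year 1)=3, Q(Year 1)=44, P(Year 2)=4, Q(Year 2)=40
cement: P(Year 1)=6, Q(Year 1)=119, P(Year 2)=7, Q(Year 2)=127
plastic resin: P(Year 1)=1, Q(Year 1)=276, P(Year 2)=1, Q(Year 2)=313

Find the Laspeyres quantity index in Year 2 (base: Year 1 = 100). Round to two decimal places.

98.66

Laspeyres quantity index uses base-period prices as weights.
ΣP(Year 1)·Q(Year 2) = 390×12 + 8×64 + 3×40 + 6×127 + 1×313 = 4680 + 512 + 120 + 762 + 313 = 6387
ΣP(Year 1)·Q(Year 1) = 390×12 + 8×84 + 3×44 + 6×119 + 1×276 = 4680 + 672 + 132 + 714 + 276 = 6474
Index = 6387 / 6474 × 100 = 98.6562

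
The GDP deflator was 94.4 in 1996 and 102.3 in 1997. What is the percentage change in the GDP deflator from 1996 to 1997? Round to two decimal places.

8.37%

Change = (102.3 − 94.4) / 94.4 × 100
       = 7.9 / 94.4 × 100 = 8.3686%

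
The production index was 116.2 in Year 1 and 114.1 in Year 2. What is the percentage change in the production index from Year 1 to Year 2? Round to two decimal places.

Change = (114.1 − 116.2) / 116.2 × 100
       = -2.1 / 116.2 × 100 = -1.8072%

-1.81%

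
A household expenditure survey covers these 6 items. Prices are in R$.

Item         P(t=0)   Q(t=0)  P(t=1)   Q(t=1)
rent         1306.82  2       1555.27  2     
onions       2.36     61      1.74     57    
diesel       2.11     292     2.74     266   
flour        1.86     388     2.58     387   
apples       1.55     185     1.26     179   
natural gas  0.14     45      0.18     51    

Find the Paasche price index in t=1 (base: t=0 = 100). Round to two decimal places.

Paasche price index uses current-period quantities as weights.
ΣP(t=1)·Q(t=1) = 1555.27×2 + 1.74×57 + 2.74×266 + 2.58×387 + 1.26×179 + 0.18×51 = 3110.54 + 99.18 + 728.84 + 998.46 + 225.54 + 9.18 = 5171.74
ΣP(t=0)·Q(t=1) = 1306.82×2 + 2.36×57 + 2.11×266 + 1.86×387 + 1.55×179 + 0.14×51 = 2613.64 + 134.52 + 561.26 + 719.82 + 277.45 + 7.14 = 4313.83
Index = 5171.74 / 4313.83 × 100 = 119.8874

119.89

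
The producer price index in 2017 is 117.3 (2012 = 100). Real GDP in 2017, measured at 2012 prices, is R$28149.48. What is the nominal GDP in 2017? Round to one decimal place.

Nominal = Real × (Index/100) = 28149.48 × (117.3/100)
        = 28149.48 × 1.173 = 33019.3400

33019.3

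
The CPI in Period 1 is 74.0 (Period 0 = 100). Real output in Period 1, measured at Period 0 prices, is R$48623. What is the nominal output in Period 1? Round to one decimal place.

35981.0

Nominal = Real × (Index/100) = 48623 × (74.0/100)
        = 48623 × 0.740 = 35981.0200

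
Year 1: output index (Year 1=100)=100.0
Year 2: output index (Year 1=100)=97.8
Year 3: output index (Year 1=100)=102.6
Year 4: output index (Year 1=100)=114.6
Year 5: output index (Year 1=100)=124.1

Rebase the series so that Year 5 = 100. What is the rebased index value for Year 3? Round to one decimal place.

Rebased(Year 3) = 102.6 / 124.1 × 100 = 82.6753

82.7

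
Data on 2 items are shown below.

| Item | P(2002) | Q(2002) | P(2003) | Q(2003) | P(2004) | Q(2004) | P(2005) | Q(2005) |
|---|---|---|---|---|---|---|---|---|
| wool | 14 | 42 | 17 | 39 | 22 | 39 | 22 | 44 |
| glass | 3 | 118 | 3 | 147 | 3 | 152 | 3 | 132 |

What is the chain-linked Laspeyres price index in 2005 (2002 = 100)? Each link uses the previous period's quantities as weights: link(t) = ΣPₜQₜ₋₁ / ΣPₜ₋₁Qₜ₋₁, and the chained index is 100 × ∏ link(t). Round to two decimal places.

Link 2002→2003:
ΣP(2003)Q(2002) = 17×42 + 3×118 = 714 + 354 = 1068
ΣP(2002)Q(2002) = 14×42 + 3×118 = 588 + 354 = 942
link = 1068/942 = 1.133758
Link 2003→2004:
ΣP(2004)Q(2003) = 22×39 + 3×147 = 858 + 441 = 1299
ΣP(2003)Q(2003) = 17×39 + 3×147 = 663 + 441 = 1104
link = 1299/1104 = 1.176630
Link 2004→2005:
ΣP(2005)Q(2004) = 22×39 + 3×152 = 858 + 456 = 1314
ΣP(2004)Q(2004) = 22×39 + 3×152 = 858 + 456 = 1314
link = 1314/1314 = 1.000000
Chained index = 100 × 1.133758 × 1.176630 × 1.000000 = 133.4014

133.40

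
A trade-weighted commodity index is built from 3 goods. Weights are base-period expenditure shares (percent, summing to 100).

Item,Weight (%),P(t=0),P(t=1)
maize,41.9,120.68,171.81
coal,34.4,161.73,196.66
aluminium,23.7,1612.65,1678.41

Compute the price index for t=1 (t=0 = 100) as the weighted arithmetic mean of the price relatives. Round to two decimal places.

maize: 41.9 × (171.81/120.68) = 41.9 × 1.423682 = 59.6523
coal: 34.4 × (196.66/161.73) = 34.4 × 1.215977 = 41.8296
aluminium: 23.7 × (1678.41/1612.65) = 23.7 × 1.040778 = 24.6664
Index = Σ wᵢ·(p₁ᵢ/p₀ᵢ) = 59.6523 + 41.8296 + 24.6664 = 126.1483

126.15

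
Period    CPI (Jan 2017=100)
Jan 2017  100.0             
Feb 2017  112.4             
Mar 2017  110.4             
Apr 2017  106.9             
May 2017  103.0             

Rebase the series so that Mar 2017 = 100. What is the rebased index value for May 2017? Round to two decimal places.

Rebased(May 2017) = 103.0 / 110.4 × 100 = 93.2971

93.30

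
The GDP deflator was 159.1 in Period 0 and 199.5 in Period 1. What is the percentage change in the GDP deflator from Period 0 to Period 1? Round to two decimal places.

Change = (199.5 − 159.1) / 159.1 × 100
       = 40.4 / 159.1 × 100 = 25.3928%

25.39%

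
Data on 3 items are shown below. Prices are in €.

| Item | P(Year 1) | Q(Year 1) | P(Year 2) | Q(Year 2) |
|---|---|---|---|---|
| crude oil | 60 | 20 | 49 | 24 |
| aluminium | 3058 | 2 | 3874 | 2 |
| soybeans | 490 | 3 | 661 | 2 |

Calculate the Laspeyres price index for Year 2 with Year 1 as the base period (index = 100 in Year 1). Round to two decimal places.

Laspeyres price index uses base-period quantities as weights.
ΣP(Year 2)·Q(Year 1) = 49×20 + 3874×2 + 661×3 = 980 + 7748 + 1983 = 10711
ΣP(Year 1)·Q(Year 1) = 60×20 + 3058×2 + 490×3 = 1200 + 6116 + 1470 = 8786
Index = 10711 / 8786 × 100 = 121.9099

121.91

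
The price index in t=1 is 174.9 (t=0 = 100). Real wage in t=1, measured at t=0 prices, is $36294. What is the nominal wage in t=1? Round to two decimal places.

63478.21

Nominal = Real × (Index/100) = 36294 × (174.9/100)
        = 36294 × 1.749 = 63478.2060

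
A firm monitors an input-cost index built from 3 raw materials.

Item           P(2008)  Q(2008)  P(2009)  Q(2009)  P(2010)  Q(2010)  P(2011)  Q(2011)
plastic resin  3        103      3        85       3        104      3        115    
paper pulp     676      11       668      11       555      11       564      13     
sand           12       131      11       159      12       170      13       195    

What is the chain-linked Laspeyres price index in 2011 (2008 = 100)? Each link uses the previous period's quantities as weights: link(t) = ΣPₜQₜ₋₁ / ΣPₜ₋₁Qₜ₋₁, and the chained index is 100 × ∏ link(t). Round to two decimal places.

89.08

Link 2008→2009:
ΣP(2009)Q(2008) = 3×103 + 668×11 + 11×131 = 309 + 7348 + 1441 = 9098
ΣP(2008)Q(2008) = 3×103 + 676×11 + 12×131 = 309 + 7436 + 1572 = 9317
link = 9098/9317 = 0.976495
Link 2009→2010:
ΣP(2010)Q(2009) = 3×85 + 555×11 + 12×159 = 255 + 6105 + 1908 = 8268
ΣP(2009)Q(2009) = 3×85 + 668×11 + 11×159 = 255 + 7348 + 1749 = 9352
link = 8268/9352 = 0.884089
Link 2010→2011:
ΣP(2011)Q(2010) = 3×104 + 564×11 + 13×170 = 312 + 6204 + 2210 = 8726
ΣP(2010)Q(2010) = 3×104 + 555×11 + 12×170 = 312 + 6105 + 2040 = 8457
link = 8726/8457 = 1.031808
Chained index = 100 × 0.976495 × 0.884089 × 1.031808 = 89.0768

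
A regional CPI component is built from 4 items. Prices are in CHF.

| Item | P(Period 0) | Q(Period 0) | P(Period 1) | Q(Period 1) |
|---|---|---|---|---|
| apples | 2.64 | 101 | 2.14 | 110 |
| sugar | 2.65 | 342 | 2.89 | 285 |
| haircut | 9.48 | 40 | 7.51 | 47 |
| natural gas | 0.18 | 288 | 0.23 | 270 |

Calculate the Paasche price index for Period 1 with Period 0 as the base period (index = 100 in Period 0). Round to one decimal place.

Paasche price index uses current-period quantities as weights.
ΣP(Period 1)·Q(Period 1) = 2.14×110 + 2.89×285 + 7.51×47 + 0.23×270 = 235.4 + 823.65 + 352.97 + 62.1 = 1474.12
ΣP(Period 0)·Q(Period 1) = 2.64×110 + 2.65×285 + 9.48×47 + 0.18×270 = 290.4 + 755.25 + 445.56 + 48.6 = 1539.81
Index = 1474.12 / 1539.81 × 100 = 95.7339

95.7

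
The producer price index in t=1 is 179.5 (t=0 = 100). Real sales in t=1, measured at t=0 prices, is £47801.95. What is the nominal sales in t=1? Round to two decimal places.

Nominal = Real × (Index/100) = 47801.95 × (179.5/100)
        = 47801.95 × 1.795 = 85804.5002

85804.50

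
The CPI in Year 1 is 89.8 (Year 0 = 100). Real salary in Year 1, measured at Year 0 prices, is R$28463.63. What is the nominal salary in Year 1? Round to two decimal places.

Nominal = Real × (Index/100) = 28463.63 × (89.8/100)
        = 28463.63 × 0.898 = 25560.3397

25560.34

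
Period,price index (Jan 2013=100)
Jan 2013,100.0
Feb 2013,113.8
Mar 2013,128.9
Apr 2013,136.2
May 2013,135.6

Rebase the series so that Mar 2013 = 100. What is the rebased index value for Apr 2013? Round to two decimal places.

105.66

Rebased(Apr 2013) = 136.2 / 128.9 × 100 = 105.6633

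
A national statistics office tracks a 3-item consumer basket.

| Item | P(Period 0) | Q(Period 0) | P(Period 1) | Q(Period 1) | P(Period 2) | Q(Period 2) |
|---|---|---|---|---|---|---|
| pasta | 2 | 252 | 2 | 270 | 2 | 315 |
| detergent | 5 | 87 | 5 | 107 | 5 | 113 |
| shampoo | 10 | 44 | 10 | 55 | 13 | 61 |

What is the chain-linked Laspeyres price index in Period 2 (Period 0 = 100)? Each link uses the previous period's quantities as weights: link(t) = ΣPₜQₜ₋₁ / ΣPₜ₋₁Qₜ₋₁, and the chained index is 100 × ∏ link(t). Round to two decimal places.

110.15

Link Period 0→Period 1:
ΣP(Period 1)Q(Period 0) = 2×252 + 5×87 + 10×44 = 504 + 435 + 440 = 1379
ΣP(Period 0)Q(Period 0) = 2×252 + 5×87 + 10×44 = 504 + 435 + 440 = 1379
link = 1379/1379 = 1.000000
Link Period 1→Period 2:
ΣP(Period 2)Q(Period 1) = 2×270 + 5×107 + 13×55 = 540 + 535 + 715 = 1790
ΣP(Period 1)Q(Period 1) = 2×270 + 5×107 + 10×55 = 540 + 535 + 550 = 1625
link = 1790/1625 = 1.101538
Chained index = 100 × 1.000000 × 1.101538 = 110.1538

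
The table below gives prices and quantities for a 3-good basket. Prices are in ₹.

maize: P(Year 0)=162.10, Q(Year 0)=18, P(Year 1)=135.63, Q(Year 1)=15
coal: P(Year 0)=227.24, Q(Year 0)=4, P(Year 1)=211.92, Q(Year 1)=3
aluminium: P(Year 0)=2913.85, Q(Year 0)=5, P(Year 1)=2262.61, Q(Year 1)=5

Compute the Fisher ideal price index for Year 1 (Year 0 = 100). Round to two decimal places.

Laspeyres component (base-period weights):
ΣP(Year 1)Q(Year 0) = 135.63×18 + 211.92×4 + 2262.61×5 = 2441.34 + 847.68 + 11313.05 = 14602.07
ΣP(Year 0)Q(Year 0) = 162.10×18 + 227.24×4 + 2913.85×5 = 2917.8 + 908.96 + 14569.25 = 18396.01
L = 14602.07 / 18396.01 × 100 = 79.3763
Paasche component (current-period weights):
ΣP(Year 1)Q(Year 1) = 135.63×15 + 211.92×3 + 2262.61×5 = 2034.45 + 635.76 + 11313.05 = 13983.26
ΣP(Year 0)Q(Year 1) = 162.10×15 + 227.24×3 + 2913.85×5 = 2431.5 + 681.72 + 14569.25 = 17682.47
P = 13983.26 / 17682.47 × 100 = 79.0798
Fisher = √(L × P) = √(79.3763 × 79.0798) = 79.2279

79.23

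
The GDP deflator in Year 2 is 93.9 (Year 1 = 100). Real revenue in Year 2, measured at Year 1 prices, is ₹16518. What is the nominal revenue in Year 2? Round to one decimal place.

15510.4

Nominal = Real × (Index/100) = 16518 × (93.9/100)
        = 16518 × 0.939 = 15510.4020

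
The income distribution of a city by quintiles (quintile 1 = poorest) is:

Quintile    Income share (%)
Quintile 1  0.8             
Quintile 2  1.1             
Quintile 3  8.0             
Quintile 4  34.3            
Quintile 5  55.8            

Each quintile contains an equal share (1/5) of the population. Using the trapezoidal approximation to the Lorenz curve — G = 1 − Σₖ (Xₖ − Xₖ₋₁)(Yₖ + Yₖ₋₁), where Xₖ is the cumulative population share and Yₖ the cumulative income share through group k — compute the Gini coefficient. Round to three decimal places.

Cumulative income shares Yₖ: 0.0080, 0.0190, 0.0990, 0.4420, 1.0000
Σ (Xₖ−Xₖ₋₁)(Yₖ+Yₖ₋₁) = (1/5)(0.0080+0.0000) + (1/5)(0.0190+0.0080) + (1/5)(0.0990+0.0190) + (1/5)(0.4420+0.0990) + (1/5)(1.0000+0.4420)
  = 0.0016 + 0.0054 + 0.0236 + 0.1082 + 0.2884 = 0.4272
G = 1 − 0.4272 = 0.5728

0.573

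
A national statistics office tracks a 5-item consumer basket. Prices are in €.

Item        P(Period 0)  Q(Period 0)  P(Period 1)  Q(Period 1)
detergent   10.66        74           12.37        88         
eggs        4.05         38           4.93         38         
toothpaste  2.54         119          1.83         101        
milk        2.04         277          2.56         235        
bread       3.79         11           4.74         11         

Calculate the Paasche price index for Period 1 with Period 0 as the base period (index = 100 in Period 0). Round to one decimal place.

113.1

Paasche price index uses current-period quantities as weights.
ΣP(Period 1)·Q(Period 1) = 12.37×88 + 4.93×38 + 1.83×101 + 2.56×235 + 4.74×11 = 1088.56 + 187.34 + 184.83 + 601.6 + 52.14 = 2114.47
ΣP(Period 0)·Q(Period 1) = 10.66×88 + 4.05×38 + 2.54×101 + 2.04×235 + 3.79×11 = 938.08 + 153.9 + 256.54 + 479.4 + 41.69 = 1869.61
Index = 2114.47 / 1869.61 × 100 = 113.0968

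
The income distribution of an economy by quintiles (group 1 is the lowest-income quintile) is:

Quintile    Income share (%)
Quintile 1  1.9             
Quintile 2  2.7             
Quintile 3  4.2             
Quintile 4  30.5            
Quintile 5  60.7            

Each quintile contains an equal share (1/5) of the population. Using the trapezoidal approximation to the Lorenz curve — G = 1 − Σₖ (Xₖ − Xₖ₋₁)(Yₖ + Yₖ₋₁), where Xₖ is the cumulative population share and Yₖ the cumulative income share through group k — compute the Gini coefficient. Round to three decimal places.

0.582

Cumulative income shares Yₖ: 0.0190, 0.0460, 0.0880, 0.3930, 1.0000
Σ (Xₖ−Xₖ₋₁)(Yₖ+Yₖ₋₁) = (1/5)(0.0190+0.0000) + (1/5)(0.0460+0.0190) + (1/5)(0.0880+0.0460) + (1/5)(0.3930+0.0880) + (1/5)(1.0000+0.3930)
  = 0.0038 + 0.0130 + 0.0268 + 0.0962 + 0.2786 = 0.4184
G = 1 − 0.4184 = 0.5816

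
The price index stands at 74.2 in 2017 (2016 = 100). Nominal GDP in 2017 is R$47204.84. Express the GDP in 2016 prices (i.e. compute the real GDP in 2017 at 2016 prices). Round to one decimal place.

63618.4

Real = Nominal ÷ (Index/100) = 47204.84 ÷ (74.2/100)
     = 47204.84 ÷ 0.742 = 63618.3827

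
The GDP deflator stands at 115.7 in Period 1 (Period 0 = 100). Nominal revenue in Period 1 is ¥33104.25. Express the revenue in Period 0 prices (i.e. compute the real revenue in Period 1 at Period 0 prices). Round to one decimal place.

Real = Nominal ÷ (Index/100) = 33104.25 ÷ (115.7/100)
     = 33104.25 ÷ 1.157 = 28612.1435

28612.1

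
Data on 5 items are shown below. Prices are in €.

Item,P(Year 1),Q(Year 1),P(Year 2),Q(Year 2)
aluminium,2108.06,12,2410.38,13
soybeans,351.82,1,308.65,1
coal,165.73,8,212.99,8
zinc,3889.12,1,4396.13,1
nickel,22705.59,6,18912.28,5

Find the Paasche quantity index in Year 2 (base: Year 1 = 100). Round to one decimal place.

88.9

Paasche quantity index uses current-period prices as weights.
ΣP(Year 2)·Q(Year 2) = 2410.38×13 + 308.65×1 + 212.99×8 + 4396.13×1 + 18912.28×5 = 31334.94 + 308.65 + 1703.92 + 4396.13 + 94561.4 = 132305.04
ΣP(Year 2)·Q(Year 1) = 2410.38×12 + 308.65×1 + 212.99×8 + 4396.13×1 + 18912.28×6 = 28924.56 + 308.65 + 1703.92 + 4396.13 + 113473.68 = 148806.94
Index = 132305.04 / 148806.94 × 100 = 88.9105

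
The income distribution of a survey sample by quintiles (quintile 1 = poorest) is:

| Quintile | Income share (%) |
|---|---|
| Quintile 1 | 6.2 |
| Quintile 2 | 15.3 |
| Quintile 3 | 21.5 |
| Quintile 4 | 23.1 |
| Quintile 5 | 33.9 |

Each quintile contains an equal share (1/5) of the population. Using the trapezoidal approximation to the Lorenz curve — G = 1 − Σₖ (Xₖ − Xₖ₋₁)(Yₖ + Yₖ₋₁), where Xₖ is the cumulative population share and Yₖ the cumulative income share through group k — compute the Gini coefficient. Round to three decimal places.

Cumulative income shares Yₖ: 0.0620, 0.2150, 0.4300, 0.6610, 1.0000
Σ (Xₖ−Xₖ₋₁)(Yₖ+Yₖ₋₁) = (1/5)(0.0620+0.0000) + (1/5)(0.2150+0.0620) + (1/5)(0.4300+0.2150) + (1/5)(0.6610+0.4300) + (1/5)(1.0000+0.6610)
  = 0.0124 + 0.0554 + 0.1290 + 0.2182 + 0.3322 = 0.7472
G = 1 − 0.7472 = 0.2528

0.253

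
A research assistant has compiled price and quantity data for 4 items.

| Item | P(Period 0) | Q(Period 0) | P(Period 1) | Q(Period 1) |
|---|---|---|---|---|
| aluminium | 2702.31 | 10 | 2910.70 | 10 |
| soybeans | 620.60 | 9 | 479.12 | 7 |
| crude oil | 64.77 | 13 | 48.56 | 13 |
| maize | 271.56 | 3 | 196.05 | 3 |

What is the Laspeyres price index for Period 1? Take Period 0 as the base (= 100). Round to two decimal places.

Laspeyres price index uses base-period quantities as weights.
ΣP(Period 1)·Q(Period 0) = 2910.70×10 + 479.12×9 + 48.56×13 + 196.05×3 = 29107 + 4312.08 + 631.28 + 588.15 = 34638.51
ΣP(Period 0)·Q(Period 0) = 2702.31×10 + 620.60×9 + 64.77×13 + 271.56×3 = 27023.1 + 5585.4 + 842.01 + 814.68 = 34265.19
Index = 34638.51 / 34265.19 × 100 = 101.0895

101.09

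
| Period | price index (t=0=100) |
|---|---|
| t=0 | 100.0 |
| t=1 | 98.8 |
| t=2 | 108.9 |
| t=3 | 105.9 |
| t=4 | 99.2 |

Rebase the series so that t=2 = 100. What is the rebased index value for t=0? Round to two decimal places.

91.83

Rebased(t=0) = 100.0 / 108.9 × 100 = 91.8274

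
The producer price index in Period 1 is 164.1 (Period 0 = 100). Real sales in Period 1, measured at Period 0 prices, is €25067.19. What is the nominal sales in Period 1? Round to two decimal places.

Nominal = Real × (Index/100) = 25067.19 × (164.1/100)
        = 25067.19 × 1.641 = 41135.2588

41135.26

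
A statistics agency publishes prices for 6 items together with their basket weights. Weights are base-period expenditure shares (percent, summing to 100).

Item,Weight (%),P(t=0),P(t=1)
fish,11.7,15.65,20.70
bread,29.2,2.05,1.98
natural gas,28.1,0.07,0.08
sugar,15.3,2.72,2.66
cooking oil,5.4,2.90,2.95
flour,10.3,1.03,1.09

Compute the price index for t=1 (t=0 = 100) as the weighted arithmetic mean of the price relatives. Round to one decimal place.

fish: 11.7 × (20.70/15.65) = 11.7 × 1.322684 = 15.4754
bread: 29.2 × (1.98/2.05) = 29.2 × 0.965854 = 28.2029
natural gas: 28.1 × (0.08/0.07) = 28.1 × 1.142857 = 32.1143
sugar: 15.3 × (2.66/2.72) = 15.3 × 0.977941 = 14.9625
cooking oil: 5.4 × (2.95/2.90) = 5.4 × 1.017241 = 5.4931
flour: 10.3 × (1.09/1.03) = 10.3 × 1.058252 = 10.9000
Index = Σ wᵢ·(p₁ᵢ/p₀ᵢ) = 15.4754 + 28.2029 + 32.1143 + 14.9625 + 5.4931 + 10.9000 = 107.1482

107.1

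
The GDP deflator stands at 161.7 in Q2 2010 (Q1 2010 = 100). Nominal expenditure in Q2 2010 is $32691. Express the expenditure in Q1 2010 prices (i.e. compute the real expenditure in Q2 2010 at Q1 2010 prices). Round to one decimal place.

20217.1

Real = Nominal ÷ (Index/100) = 32691 ÷ (161.7/100)
     = 32691 ÷ 1.617 = 20217.0686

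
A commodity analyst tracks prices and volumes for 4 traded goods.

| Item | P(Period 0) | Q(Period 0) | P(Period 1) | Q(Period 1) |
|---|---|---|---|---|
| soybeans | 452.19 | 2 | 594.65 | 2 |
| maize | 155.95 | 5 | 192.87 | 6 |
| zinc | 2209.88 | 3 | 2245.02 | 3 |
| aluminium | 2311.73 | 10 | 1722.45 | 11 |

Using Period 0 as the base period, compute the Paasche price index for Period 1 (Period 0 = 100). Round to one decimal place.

Paasche price index uses current-period quantities as weights.
ΣP(Period 1)·Q(Period 1) = 594.65×2 + 192.87×6 + 2245.02×3 + 1722.45×11 = 1189.3 + 1157.22 + 6735.06 + 18946.95 = 28028.53
ΣP(Period 0)·Q(Period 1) = 452.19×2 + 155.95×6 + 2209.88×3 + 2311.73×11 = 904.38 + 935.7 + 6629.64 + 25429.03 = 33898.75
Index = 28028.53 / 33898.75 × 100 = 82.6831

82.7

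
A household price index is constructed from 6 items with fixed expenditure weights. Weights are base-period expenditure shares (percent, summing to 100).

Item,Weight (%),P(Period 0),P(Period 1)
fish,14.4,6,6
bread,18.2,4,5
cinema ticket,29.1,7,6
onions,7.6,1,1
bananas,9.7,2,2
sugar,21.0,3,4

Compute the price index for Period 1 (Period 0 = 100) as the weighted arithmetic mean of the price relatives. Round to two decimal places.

fish: 14.4 × (6/6) = 14.4 × 1.000000 = 14.4000
bread: 18.2 × (5/4) = 18.2 × 1.250000 = 22.7500
cinema ticket: 29.1 × (6/7) = 29.1 × 0.857143 = 24.9429
onions: 7.6 × (1/1) = 7.6 × 1.000000 = 7.6000
bananas: 9.7 × (2/2) = 9.7 × 1.000000 = 9.7000
sugar: 21.0 × (4/3) = 21.0 × 1.333333 = 28.0000
Index = Σ wᵢ·(p₁ᵢ/p₀ᵢ) = 14.4000 + 22.7500 + 24.9429 + 7.6000 + 9.7000 + 28.0000 = 107.3929

107.39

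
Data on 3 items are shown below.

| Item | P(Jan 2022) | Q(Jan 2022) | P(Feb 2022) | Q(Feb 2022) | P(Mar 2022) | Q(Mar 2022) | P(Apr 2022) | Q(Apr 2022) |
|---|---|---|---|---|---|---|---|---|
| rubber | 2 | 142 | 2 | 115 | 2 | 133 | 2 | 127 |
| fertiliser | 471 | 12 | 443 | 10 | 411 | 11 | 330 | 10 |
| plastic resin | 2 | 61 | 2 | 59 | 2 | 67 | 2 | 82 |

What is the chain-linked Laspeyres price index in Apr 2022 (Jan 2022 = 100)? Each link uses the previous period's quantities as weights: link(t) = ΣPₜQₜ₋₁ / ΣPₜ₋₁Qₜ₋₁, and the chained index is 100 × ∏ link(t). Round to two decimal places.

72.17

Link Jan 2022→Feb 2022:
ΣP(Feb 2022)Q(Jan 2022) = 2×142 + 443×12 + 2×61 = 284 + 5316 + 122 = 5722
ΣP(Jan 2022)Q(Jan 2022) = 2×142 + 471×12 + 2×61 = 284 + 5652 + 122 = 6058
link = 5722/6058 = 0.944536
Link Feb 2022→Mar 2022:
ΣP(Mar 2022)Q(Feb 2022) = 2×115 + 411×10 + 2×59 = 230 + 4110 + 118 = 4458
ΣP(Feb 2022)Q(Feb 2022) = 2×115 + 443×10 + 2×59 = 230 + 4430 + 118 = 4778
link = 4458/4778 = 0.933026
Link Mar 2022→Apr 2022:
ΣP(Apr 2022)Q(Mar 2022) = 2×133 + 330×11 + 2×67 = 266 + 3630 + 134 = 4030
ΣP(Mar 2022)Q(Mar 2022) = 2×133 + 411×11 + 2×67 = 266 + 4521 + 134 = 4921
link = 4030/4921 = 0.818939
Chained index = 100 × 0.944536 × 0.933026 × 0.818939 = 72.1712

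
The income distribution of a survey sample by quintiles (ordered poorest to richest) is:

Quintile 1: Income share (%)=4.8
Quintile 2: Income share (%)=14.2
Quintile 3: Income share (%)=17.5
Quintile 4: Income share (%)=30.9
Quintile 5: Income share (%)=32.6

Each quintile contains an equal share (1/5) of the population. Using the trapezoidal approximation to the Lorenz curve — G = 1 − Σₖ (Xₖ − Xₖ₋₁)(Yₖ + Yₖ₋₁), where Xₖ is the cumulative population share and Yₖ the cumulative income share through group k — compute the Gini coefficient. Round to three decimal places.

Cumulative income shares Yₖ: 0.0480, 0.1900, 0.3650, 0.6740, 1.0000
Σ (Xₖ−Xₖ₋₁)(Yₖ+Yₖ₋₁) = (1/5)(0.0480+0.0000) + (1/5)(0.1900+0.0480) + (1/5)(0.3650+0.1900) + (1/5)(0.6740+0.3650) + (1/5)(1.0000+0.6740)
  = 0.0096 + 0.0476 + 0.1110 + 0.2078 + 0.3348 = 0.7108
G = 1 − 0.7108 = 0.2892

0.289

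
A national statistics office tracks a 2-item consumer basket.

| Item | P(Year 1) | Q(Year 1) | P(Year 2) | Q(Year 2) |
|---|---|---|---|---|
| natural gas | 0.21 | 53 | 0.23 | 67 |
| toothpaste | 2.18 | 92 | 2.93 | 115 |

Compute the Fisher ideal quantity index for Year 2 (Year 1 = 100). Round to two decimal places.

125.07

Laspeyres component (base-period weights):
ΣP(Year 1)Q(Year 2) = 0.21×67 + 2.18×115 = 14.07 + 250.7 = 264.77
ΣP(Year 1)Q(Year 1) = 0.21×53 + 2.18×92 = 11.13 + 200.56 = 211.69
L = 264.77 / 211.69 × 100 = 125.0744
Paasche component (current-period weights):
ΣP(Year 2)Q(Year 2) = 0.23×67 + 2.93×115 = 15.41 + 336.95 = 352.36
ΣP(Year 2)Q(Year 1) = 0.23×53 + 2.93×92 = 12.19 + 269.56 = 281.75
P = 352.36 / 281.75 × 100 = 125.0612
Fisher = √(L × P) = √(125.0744 × 125.0612) = 125.0678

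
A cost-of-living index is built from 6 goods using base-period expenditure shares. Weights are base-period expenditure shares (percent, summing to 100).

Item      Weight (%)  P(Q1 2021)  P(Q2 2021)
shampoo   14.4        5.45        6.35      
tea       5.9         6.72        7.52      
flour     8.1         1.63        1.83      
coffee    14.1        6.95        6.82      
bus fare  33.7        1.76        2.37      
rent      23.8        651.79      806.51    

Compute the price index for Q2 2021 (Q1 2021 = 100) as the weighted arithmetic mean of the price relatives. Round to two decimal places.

121.14

shampoo: 14.4 × (6.35/5.45) = 14.4 × 1.165138 = 16.7780
tea: 5.9 × (7.52/6.72) = 5.9 × 1.119048 = 6.6024
flour: 8.1 × (1.83/1.63) = 8.1 × 1.122699 = 9.0939
coffee: 14.1 × (6.82/6.95) = 14.1 × 0.981295 = 13.8363
bus fare: 33.7 × (2.37/1.76) = 33.7 × 1.346591 = 45.3801
rent: 23.8 × (806.51/651.79) = 23.8 × 1.237377 = 29.4496
Index = Σ wᵢ·(p₁ᵢ/p₀ᵢ) = 16.7780 + 6.6024 + 9.0939 + 13.8363 + 45.3801 + 29.4496 = 121.1402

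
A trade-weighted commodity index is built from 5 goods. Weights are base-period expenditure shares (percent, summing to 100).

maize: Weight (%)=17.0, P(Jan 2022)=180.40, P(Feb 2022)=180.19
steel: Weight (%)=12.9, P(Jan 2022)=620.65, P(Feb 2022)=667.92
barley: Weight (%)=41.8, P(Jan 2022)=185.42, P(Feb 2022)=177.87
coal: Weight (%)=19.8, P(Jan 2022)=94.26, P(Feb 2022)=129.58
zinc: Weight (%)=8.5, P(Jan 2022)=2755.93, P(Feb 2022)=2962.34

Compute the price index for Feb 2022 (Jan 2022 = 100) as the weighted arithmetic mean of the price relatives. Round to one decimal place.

maize: 17.0 × (180.19/180.40) = 17.0 × 0.998836 = 16.9802
steel: 12.9 × (667.92/620.65) = 12.9 × 1.076162 = 13.8825
barley: 41.8 × (177.87/185.42) = 41.8 × 0.959282 = 40.0980
coal: 19.8 × (129.58/94.26) = 19.8 × 1.374708 = 27.2192
zinc: 8.5 × (2962.34/2755.93) = 8.5 × 1.074897 = 9.1366
Index = Σ wᵢ·(p₁ᵢ/p₀ᵢ) = 16.9802 + 13.8825 + 40.0980 + 27.2192 + 9.1366 = 107.3165

107.3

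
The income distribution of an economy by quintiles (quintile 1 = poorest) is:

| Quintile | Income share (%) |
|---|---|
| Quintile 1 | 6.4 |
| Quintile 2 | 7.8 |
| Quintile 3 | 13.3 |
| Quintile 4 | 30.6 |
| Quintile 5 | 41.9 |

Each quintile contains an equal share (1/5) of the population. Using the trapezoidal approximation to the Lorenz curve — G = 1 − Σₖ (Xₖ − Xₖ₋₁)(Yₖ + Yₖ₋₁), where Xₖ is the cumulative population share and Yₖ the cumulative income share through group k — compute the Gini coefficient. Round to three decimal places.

Cumulative income shares Yₖ: 0.0640, 0.1420, 0.2750, 0.5810, 1.0000
Σ (Xₖ−Xₖ₋₁)(Yₖ+Yₖ₋₁) = (1/5)(0.0640+0.0000) + (1/5)(0.1420+0.0640) + (1/5)(0.2750+0.1420) + (1/5)(0.5810+0.2750) + (1/5)(1.0000+0.5810)
  = 0.0128 + 0.0412 + 0.0834 + 0.1712 + 0.3162 = 0.6248
G = 1 − 0.6248 = 0.3752

0.375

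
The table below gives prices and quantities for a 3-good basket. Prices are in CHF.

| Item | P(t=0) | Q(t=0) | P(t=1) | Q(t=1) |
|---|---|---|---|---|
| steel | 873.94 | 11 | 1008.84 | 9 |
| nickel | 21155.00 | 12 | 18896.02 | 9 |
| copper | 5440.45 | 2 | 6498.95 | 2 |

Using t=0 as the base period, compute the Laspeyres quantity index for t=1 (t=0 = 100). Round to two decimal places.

Laspeyres quantity index uses base-period prices as weights.
ΣP(t=0)·Q(t=1) = 873.94×9 + 21155.00×9 + 5440.45×2 = 7865.46 + 190395 + 10880.9 = 209141.36
ΣP(t=0)·Q(t=0) = 873.94×11 + 21155.00×12 + 5440.45×2 = 9613.34 + 253860 + 10880.9 = 274354.24
Index = 209141.36 / 274354.24 × 100 = 76.2304

76.23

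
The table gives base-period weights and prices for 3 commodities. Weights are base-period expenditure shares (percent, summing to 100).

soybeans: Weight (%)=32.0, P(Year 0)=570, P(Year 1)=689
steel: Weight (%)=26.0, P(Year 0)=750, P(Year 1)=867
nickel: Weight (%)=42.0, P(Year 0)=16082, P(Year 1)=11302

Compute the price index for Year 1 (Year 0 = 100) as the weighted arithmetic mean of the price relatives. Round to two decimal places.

soybeans: 32.0 × (689/570) = 32.0 × 1.208772 = 38.6807
steel: 26.0 × (867/750) = 26.0 × 1.156000 = 30.0560
nickel: 42.0 × (11302/16082) = 42.0 × 0.702773 = 29.5165
Index = Σ wᵢ·(p₁ᵢ/p₀ᵢ) = 38.6807 + 30.0560 + 29.5165 = 98.2532

98.25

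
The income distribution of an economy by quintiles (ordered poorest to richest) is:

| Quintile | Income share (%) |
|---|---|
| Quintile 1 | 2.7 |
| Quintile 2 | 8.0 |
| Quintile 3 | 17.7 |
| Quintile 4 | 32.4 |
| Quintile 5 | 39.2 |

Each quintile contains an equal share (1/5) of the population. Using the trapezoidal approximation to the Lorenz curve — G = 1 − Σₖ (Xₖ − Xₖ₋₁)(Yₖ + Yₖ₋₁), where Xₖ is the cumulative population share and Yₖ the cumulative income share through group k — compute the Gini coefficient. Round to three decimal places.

Cumulative income shares Yₖ: 0.0270, 0.1070, 0.2840, 0.6080, 1.0000
Σ (Xₖ−Xₖ₋₁)(Yₖ+Yₖ₋₁) = (1/5)(0.0270+0.0000) + (1/5)(0.1070+0.0270) + (1/5)(0.2840+0.1070) + (1/5)(0.6080+0.2840) + (1/5)(1.0000+0.6080)
  = 0.0054 + 0.0268 + 0.0782 + 0.1784 + 0.3216 = 0.6104
G = 1 − 0.6104 = 0.3896

0.390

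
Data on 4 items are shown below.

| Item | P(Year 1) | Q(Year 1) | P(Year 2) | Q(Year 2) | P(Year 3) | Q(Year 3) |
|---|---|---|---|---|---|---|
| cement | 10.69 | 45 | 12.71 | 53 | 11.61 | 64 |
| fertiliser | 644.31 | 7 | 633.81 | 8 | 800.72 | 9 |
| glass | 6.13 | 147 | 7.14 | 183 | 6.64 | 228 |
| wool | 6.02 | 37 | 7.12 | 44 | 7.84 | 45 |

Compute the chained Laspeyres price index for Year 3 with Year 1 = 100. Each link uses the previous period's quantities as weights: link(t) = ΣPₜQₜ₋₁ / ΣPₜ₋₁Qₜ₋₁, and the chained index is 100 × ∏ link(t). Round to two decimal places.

Link Year 1→Year 2:
ΣP(Year 2)Q(Year 1) = 12.71×45 + 633.81×7 + 7.14×147 + 7.12×37 = 571.95 + 4436.67 + 1049.58 + 263.44 = 6321.64
ΣP(Year 1)Q(Year 1) = 10.69×45 + 644.31×7 + 6.13×147 + 6.02×37 = 481.05 + 4510.17 + 901.11 + 222.74 = 6115.07
link = 6321.64/6115.07 = 1.033780
Link Year 2→Year 3:
ΣP(Year 3)Q(Year 2) = 11.61×53 + 800.72×8 + 6.64×183 + 7.84×44 = 615.33 + 6405.76 + 1215.12 + 344.96 = 8581.17
ΣP(Year 2)Q(Year 2) = 12.71×53 + 633.81×8 + 7.14×183 + 7.12×44 = 673.63 + 5070.48 + 1306.62 + 313.28 = 7364.01
link = 8581.17/7364.01 = 1.165285
Chained index = 100 × 1.033780 × 1.165285 = 120.4649

120.46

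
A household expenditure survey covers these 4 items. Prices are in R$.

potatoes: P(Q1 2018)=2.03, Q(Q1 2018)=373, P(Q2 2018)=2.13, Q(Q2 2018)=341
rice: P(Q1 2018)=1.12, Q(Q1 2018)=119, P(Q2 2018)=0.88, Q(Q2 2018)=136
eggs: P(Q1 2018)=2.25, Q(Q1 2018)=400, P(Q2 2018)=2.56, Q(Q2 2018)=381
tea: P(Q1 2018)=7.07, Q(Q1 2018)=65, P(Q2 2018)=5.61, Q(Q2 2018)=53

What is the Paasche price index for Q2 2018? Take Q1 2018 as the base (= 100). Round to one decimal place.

102.0

Paasche price index uses current-period quantities as weights.
ΣP(Q2 2018)·Q(Q2 2018) = 2.13×341 + 0.88×136 + 2.56×381 + 5.61×53 = 726.33 + 119.68 + 975.36 + 297.33 = 2118.7
ΣP(Q1 2018)·Q(Q2 2018) = 2.03×341 + 1.12×136 + 2.25×381 + 7.07×53 = 692.23 + 152.32 + 857.25 + 374.71 = 2076.51
Index = 2118.7 / 2076.51 × 100 = 102.0318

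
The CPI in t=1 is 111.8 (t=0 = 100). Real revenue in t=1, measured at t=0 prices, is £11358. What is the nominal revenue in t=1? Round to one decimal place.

12698.2

Nominal = Real × (Index/100) = 11358 × (111.8/100)
        = 11358 × 1.118 = 12698.2440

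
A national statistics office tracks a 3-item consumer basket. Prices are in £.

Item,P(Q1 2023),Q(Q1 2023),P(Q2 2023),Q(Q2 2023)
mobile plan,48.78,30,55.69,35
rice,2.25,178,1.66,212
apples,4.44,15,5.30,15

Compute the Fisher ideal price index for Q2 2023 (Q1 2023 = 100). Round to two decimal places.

105.86

Laspeyres component (base-period weights):
ΣP(Q2 2023)Q(Q1 2023) = 55.69×30 + 1.66×178 + 5.30×15 = 1670.7 + 295.48 + 79.5 = 2045.68
ΣP(Q1 2023)Q(Q1 2023) = 48.78×30 + 2.25×178 + 4.44×15 = 1463.4 + 400.5 + 66.6 = 1930.5
L = 2045.68 / 1930.5 × 100 = 105.9663
Paasche component (current-period weights):
ΣP(Q2 2023)Q(Q2 2023) = 55.69×35 + 1.66×212 + 5.30×15 = 1949.15 + 351.92 + 79.5 = 2380.57
ΣP(Q1 2023)Q(Q2 2023) = 48.78×35 + 2.25×212 + 4.44×15 = 1707.3 + 477 + 66.6 = 2250.9
P = 2380.57 / 2250.9 × 100 = 105.7608
Fisher = √(L × P) = √(105.9663 × 105.7608) = 105.8635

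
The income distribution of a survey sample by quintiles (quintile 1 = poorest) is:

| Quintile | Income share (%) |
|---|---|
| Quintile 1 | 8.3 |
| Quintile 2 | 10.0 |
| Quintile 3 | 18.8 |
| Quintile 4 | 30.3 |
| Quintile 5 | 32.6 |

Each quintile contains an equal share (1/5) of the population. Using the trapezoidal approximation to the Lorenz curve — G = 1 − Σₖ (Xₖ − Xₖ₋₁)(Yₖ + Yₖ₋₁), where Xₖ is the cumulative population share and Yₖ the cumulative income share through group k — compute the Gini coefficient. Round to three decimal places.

0.276

Cumulative income shares Yₖ: 0.0830, 0.1830, 0.3710, 0.6740, 1.0000
Σ (Xₖ−Xₖ₋₁)(Yₖ+Yₖ₋₁) = (1/5)(0.0830+0.0000) + (1/5)(0.1830+0.0830) + (1/5)(0.3710+0.1830) + (1/5)(0.6740+0.3710) + (1/5)(1.0000+0.6740)
  = 0.0166 + 0.0532 + 0.1108 + 0.2090 + 0.3348 = 0.7244
G = 1 − 0.7244 = 0.2756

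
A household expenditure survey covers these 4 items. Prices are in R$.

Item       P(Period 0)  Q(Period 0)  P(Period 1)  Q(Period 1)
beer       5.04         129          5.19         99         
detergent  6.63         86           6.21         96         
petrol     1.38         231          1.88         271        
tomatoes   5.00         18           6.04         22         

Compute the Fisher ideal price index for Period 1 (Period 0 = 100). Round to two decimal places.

107.71

Laspeyres component (base-period weights):
ΣP(Period 1)Q(Period 0) = 5.19×129 + 6.21×86 + 1.88×231 + 6.04×18 = 669.51 + 534.06 + 434.28 + 108.72 = 1746.57
ΣP(Period 0)Q(Period 0) = 5.04×129 + 6.63×86 + 1.38×231 + 5.00×18 = 650.16 + 570.18 + 318.78 + 90 = 1629.12
L = 1746.57 / 1629.12 × 100 = 107.2094
Paasche component (current-period weights):
ΣP(Period 1)Q(Period 1) = 5.19×99 + 6.21×96 + 1.88×271 + 6.04×22 = 513.81 + 596.16 + 509.48 + 132.88 = 1752.33
ΣP(Period 0)Q(Period 1) = 5.04×99 + 6.63×96 + 1.38×271 + 5.00×22 = 498.96 + 636.48 + 373.98 + 110 = 1619.42
P = 1752.33 / 1619.42 × 100 = 108.2073
Fisher = √(L × P) = √(107.2094 × 108.2073) = 107.7072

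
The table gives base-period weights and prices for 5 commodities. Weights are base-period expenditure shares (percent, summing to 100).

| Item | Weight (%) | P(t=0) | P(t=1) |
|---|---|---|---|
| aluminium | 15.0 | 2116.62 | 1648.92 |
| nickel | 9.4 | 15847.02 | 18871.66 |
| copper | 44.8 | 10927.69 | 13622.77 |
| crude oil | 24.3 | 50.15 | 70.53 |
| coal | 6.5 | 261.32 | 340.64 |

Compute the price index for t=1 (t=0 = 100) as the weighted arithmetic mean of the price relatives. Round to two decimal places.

aluminium: 15.0 × (1648.92/2116.62) = 15.0 × 0.779034 = 11.6855
nickel: 9.4 × (18871.66/15847.02) = 9.4 × 1.190865 = 11.1941
copper: 44.8 × (13622.77/10927.69) = 44.8 × 1.246629 = 55.8490
crude oil: 24.3 × (70.53/50.15) = 24.3 × 1.406381 = 34.1751
coal: 6.5 × (340.64/261.32) = 6.5 × 1.303536 = 8.4730
Index = Σ wᵢ·(p₁ᵢ/p₀ᵢ) = 11.6855 + 11.1941 + 55.8490 + 34.1751 + 8.4730 = 121.3766

121.38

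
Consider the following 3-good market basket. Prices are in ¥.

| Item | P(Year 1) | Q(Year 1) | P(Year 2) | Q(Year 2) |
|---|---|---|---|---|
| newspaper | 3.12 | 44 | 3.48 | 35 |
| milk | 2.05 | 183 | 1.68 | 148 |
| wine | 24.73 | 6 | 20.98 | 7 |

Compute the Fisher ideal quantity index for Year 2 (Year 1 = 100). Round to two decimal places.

Laspeyres component (base-period weights):
ΣP(Year 1)Q(Year 2) = 3.12×35 + 2.05×148 + 24.73×7 = 109.2 + 303.4 + 173.11 = 585.71
ΣP(Year 1)Q(Year 1) = 3.12×44 + 2.05×183 + 24.73×6 = 137.28 + 375.15 + 148.38 = 660.81
L = 585.71 / 660.81 × 100 = 88.6352
Paasche component (current-period weights):
ΣP(Year 2)Q(Year 2) = 3.48×35 + 1.68×148 + 20.98×7 = 121.8 + 248.64 + 146.86 = 517.3
ΣP(Year 2)Q(Year 1) = 3.48×44 + 1.68×183 + 20.98×6 = 153.12 + 307.44 + 125.88 = 586.44
P = 517.3 / 586.44 × 100 = 88.2102
Fisher = √(L × P) = √(88.6352 × 88.2102) = 88.4224

88.42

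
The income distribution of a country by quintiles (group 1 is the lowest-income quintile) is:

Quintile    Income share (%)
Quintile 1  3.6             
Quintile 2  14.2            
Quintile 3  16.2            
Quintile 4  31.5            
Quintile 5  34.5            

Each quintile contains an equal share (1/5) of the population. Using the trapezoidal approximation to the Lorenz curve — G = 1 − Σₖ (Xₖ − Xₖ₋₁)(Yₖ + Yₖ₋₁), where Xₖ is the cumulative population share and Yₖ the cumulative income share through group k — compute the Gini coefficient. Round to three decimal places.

Cumulative income shares Yₖ: 0.0360, 0.1780, 0.3400, 0.6550, 1.0000
Σ (Xₖ−Xₖ₋₁)(Yₖ+Yₖ₋₁) = (1/5)(0.0360+0.0000) + (1/5)(0.1780+0.0360) + (1/5)(0.3400+0.1780) + (1/5)(0.6550+0.3400) + (1/5)(1.0000+0.6550)
  = 0.0072 + 0.0428 + 0.1036 + 0.1990 + 0.3310 = 0.6836
G = 1 − 0.6836 = 0.3164

0.316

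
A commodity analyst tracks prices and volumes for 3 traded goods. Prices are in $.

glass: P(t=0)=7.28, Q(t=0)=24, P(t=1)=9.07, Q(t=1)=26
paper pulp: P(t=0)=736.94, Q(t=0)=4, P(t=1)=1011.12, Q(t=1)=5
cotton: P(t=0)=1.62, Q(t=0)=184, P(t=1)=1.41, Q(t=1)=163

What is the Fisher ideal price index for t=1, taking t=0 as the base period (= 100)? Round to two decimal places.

132.81

Laspeyres component (base-period weights):
ΣP(t=1)Q(t=0) = 9.07×24 + 1011.12×4 + 1.41×184 = 217.68 + 4044.48 + 259.44 = 4521.6
ΣP(t=0)Q(t=0) = 7.28×24 + 736.94×4 + 1.62×184 = 174.72 + 2947.76 + 298.08 = 3420.56
L = 4521.6 / 3420.56 × 100 = 132.1889
Paasche component (current-period weights):
ΣP(t=1)Q(t=1) = 9.07×26 + 1011.12×5 + 1.41×163 = 235.82 + 5055.6 + 229.83 = 5521.25
ΣP(t=0)Q(t=1) = 7.28×26 + 736.94×5 + 1.62×163 = 189.28 + 3684.7 + 264.06 = 4138.04
P = 5521.25 / 4138.04 × 100 = 133.4267
Fisher = √(L × P) = √(132.1889 × 133.4267) = 132.8063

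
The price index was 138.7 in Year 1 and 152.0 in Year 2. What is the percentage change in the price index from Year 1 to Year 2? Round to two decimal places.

Change = (152.0 − 138.7) / 138.7 × 100
       = 13.3 / 138.7 × 100 = 9.5890%

9.59%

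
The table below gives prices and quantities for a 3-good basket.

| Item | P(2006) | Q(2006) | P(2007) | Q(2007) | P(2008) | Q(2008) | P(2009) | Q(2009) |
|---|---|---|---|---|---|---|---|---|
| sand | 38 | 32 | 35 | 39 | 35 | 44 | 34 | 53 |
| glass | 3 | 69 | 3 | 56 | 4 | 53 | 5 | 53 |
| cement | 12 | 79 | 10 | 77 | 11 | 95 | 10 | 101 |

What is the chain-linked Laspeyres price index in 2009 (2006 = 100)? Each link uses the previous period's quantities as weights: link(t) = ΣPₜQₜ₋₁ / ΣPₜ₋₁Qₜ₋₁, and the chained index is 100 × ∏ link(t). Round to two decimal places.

Link 2006→2007:
ΣP(2007)Q(2006) = 35×32 + 3×69 + 10×79 = 1120 + 207 + 790 = 2117
ΣP(2006)Q(2006) = 38×32 + 3×69 + 12×79 = 1216 + 207 + 948 = 2371
link = 2117/2371 = 0.892872
Link 2007→2008:
ΣP(2008)Q(2007) = 35×39 + 4×56 + 11×77 = 1365 + 224 + 847 = 2436
ΣP(2007)Q(2007) = 35×39 + 3×56 + 10×77 = 1365 + 168 + 770 = 2303
link = 2436/2303 = 1.057751
Link 2008→2009:
ΣP(2009)Q(2008) = 34×44 + 5×53 + 10×95 = 1496 + 265 + 950 = 2711
ΣP(2008)Q(2008) = 35×44 + 4×53 + 11×95 = 1540 + 212 + 1045 = 2797
link = 2711/2797 = 0.969253
Chained index = 100 × 0.892872 × 1.057751 × 0.969253 = 91.5397

91.54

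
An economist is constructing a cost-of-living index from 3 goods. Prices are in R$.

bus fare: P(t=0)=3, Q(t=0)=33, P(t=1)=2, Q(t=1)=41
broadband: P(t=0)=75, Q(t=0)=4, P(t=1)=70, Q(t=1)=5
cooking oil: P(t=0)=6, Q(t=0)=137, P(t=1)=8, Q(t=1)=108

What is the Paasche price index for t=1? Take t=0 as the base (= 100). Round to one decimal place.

113.1

Paasche price index uses current-period quantities as weights.
ΣP(t=1)·Q(t=1) = 2×41 + 70×5 + 8×108 = 82 + 350 + 864 = 1296
ΣP(t=0)·Q(t=1) = 3×41 + 75×5 + 6×108 = 123 + 375 + 648 = 1146
Index = 1296 / 1146 × 100 = 113.0890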